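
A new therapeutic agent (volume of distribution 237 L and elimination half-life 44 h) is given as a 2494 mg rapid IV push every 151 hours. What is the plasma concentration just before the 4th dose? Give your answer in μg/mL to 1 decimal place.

f = (1/2)^(τ/t½) = (1/2)^(151/44) ≈ 0.0927.
C₀ = D/Vd = 2494/237 ≈ 10.523 μg/mL.
Before the 4th dose, 3 doses have been given. Superposition: Cmin = C₀·(f + f² + … + f^3).
≈ 10.523 × (0.0927 + 0.0086 + 0.0008) ≈ 10.523 × 0.1021 ≈ 1.074 μg/mL.

1.1 μg/mL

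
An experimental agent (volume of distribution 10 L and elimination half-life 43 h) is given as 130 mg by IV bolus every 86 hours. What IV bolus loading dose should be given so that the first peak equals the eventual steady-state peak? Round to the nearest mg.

173 mg

f = (1/2)^(86/43) ≈ 0.250000; accumulation ratio R = 1/(1−f) ≈ 1.33333.
Loading dose to hit Cmax,ss on first dose: D_load = D_maint·R ≈ 130 × 1.33333 ≈ 173.33 mg.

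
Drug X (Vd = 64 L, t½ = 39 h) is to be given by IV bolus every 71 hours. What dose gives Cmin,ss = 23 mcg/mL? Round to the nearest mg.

3727 mg

τ/t½ = 71/39 ≈ 1.8205, so f = (1/2)^(71/39) ≈ 0.283120.
Cmin,ss = (D/Vd)·f/(1−f), so D = Cmin,ss·Vd·(1−f)/f.
D = 23 × 64 × (1−f)/f ≈ 23 × 64 × 2.53207 ≈ 3727.21 mg.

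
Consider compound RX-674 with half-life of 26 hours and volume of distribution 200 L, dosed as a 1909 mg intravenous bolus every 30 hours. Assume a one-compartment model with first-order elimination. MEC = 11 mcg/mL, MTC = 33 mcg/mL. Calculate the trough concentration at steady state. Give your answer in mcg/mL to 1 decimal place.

k = ln2/t½ = ln2/26 ≈ 0.026660 h⁻¹; fraction remaining f = e^(−kτ) = e^(−0.026660×30) ≈ 0.4494.
At steady state, accumulation factor R = 1/(1 − e^(−kτ)) ≈ 1.8162.
Each bolus raises the concentration by D/Vd = 1909/200 ≈ 9.545 mcg/mL.
Steady-state peak Cmax,ss = C₀·R ≈ 9.545 × 1.8162 ≈ 17.336 mcg/mL.
Steady-state trough Cmin,ss = Cmax,ss·f ≈ 17.336 × 0.4494 ≈ 7.791 mcg/mL.
Trough 7.8 mcg/mL vs MEC 11 mcg/mL: subtherapeutic.

7.8 mcg/mL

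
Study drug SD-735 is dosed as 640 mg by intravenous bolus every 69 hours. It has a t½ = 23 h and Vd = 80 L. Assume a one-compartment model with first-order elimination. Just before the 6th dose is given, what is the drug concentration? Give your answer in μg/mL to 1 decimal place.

f = (1/2)^(τ/t½) = (1/2)^(69/23) ≈ 0.1250.
C₀ = D/Vd = 640/80 ≈ 8.000 μg/mL.
Before the 6th dose, 5 doses have been given. Superposition: Cmin = C₀·(f + f² + … + f^5).
≈ 8.000 × (0.1250 + 0.0156 + 0.0020 + 0.0002 + 0.0000) ≈ 8.000 × 0.1428 ≈ 1.142 μg/mL.

1.1 μg/mL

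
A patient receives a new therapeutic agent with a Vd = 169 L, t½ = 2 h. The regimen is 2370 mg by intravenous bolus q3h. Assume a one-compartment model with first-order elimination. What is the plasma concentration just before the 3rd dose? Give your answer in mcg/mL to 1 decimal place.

6.7 mcg/mL

f = (1/2)^(τ/t½) = (1/2)^(3/2) ≈ 0.3536.
C₀ = D/Vd = 2370/169 ≈ 14.024 mcg/mL.
Before the 3rd dose, 2 doses have been given. Superposition: Cmin = C₀·(f + f²).
≈ 14.024 × (0.3536 + 0.1250) ≈ 14.024 × 0.4786 ≈ 6.712 mcg/mL.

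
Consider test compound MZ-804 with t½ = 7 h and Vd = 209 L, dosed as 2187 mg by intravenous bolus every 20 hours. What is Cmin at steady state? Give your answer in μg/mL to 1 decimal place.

k = ln2/t½ = ln2/7 ≈ 0.099021 h⁻¹; fraction remaining f = e^(−kτ) = e^(−0.099021×20) ≈ 0.1380.
Accumulation ratio R = 1/(1 − f) ≈ 1/0.8620 ≈ 1.1601.
Single-dose peak C₀ = D/Vd = 2187/209 ≈ 10.464 μg/mL.
Steady-state peak Cmax,ss = C₀·R ≈ 10.464 × 1.1601 ≈ 12.139 μg/mL.
Steady-state trough Cmin,ss = Cmax,ss·f ≈ 12.139 × 0.1380 ≈ 1.675 μg/mL.

1.7 μg/mL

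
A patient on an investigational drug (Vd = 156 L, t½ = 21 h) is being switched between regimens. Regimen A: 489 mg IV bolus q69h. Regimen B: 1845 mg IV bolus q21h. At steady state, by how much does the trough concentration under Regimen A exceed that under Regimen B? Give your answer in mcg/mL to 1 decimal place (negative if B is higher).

Regimen A: f = (1/2)^(69/21) ≈ 0.1025; Cmin,ss = (489/156)·f/(1−f) ≈ 0.358 mcg/mL.
Regimen B: f = (1/2)^(21/21) ≈ 0.5000; Cmin,ss = (1845/156)·f/(1−f) ≈ 11.827 mcg/mL.
Difference ≈ 0.358 − 11.827 ≈ -11.469 mcg/mL.

-11.5 mcg/mL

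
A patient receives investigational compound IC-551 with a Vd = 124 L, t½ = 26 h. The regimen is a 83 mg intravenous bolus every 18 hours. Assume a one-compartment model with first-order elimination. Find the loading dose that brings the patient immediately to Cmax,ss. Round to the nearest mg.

218 mg

f = (1/2)^(18/26) ≈ 0.618863; accumulation ratio R = 1/(1−f) ≈ 2.62373.
Loading dose to hit Cmax,ss on first dose: D_load = D_maint·R ≈ 83 × 2.62373 ≈ 217.77 mg.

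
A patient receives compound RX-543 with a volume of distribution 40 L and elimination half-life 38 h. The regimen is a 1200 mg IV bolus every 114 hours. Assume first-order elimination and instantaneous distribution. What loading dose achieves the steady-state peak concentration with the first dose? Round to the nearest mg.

f = (1/2)^(114/38) ≈ 0.125000; accumulation ratio R = 1/(1−f) ≈ 1.14286.
Loading dose to hit Cmax,ss on first dose: D_load = D_maint·R ≈ 1200 × 1.14286 ≈ 1371.43 mg.

1371 mg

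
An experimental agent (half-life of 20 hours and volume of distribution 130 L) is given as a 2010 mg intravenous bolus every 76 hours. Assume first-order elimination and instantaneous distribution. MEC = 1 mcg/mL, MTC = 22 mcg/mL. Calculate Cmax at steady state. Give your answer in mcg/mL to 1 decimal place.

16.7 mcg/mL

τ/t½ = 76/20 ≈ 3.8, so fraction remaining f = (1/2)^(76/20) ≈ 0.0718.
Accumulation ratio R = 1/(1 − f) ≈ 1/0.9282 ≈ 1.0774.
Single-dose peak C₀ = D/Vd = 2010/130 ≈ 15.462 mcg/mL.
Steady-state peak Cmax,ss = C₀·R ≈ 15.462 × 1.0774 ≈ 16.659 mcg/mL.
Peak 16.7 mcg/mL vs MTC 22 mcg/mL: below toxic threshold.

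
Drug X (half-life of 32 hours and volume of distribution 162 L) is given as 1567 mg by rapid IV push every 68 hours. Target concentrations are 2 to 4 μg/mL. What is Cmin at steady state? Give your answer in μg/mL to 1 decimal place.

2.9 μg/mL

τ/t½ = 68/32 ≈ 2.125, so fraction remaining f = (1/2)^(68/32) ≈ 0.2293.
Each bolus raises the concentration by D/Vd = 1567/162 ≈ 9.673 μg/mL.
Steady-state trough Cmin,ss = C₀·f/(1−f) ≈ 9.673 × 0.2293/0.7707 ≈ 2.878 μg/mL.
Trough 2.9 μg/mL vs MEC 2 μg/mL: adequate.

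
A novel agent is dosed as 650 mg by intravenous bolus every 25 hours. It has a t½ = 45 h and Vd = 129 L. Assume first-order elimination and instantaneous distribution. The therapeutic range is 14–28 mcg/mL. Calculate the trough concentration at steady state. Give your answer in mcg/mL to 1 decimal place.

τ/t½ = 25/45 ≈ 0.55556, so fraction remaining f = (1/2)^(25/45) ≈ 0.6804.
Accumulation ratio R = 1/(1 − f) ≈ 1/0.3196 ≈ 3.1289.
Each bolus raises the concentration by D/Vd = 650/129 ≈ 5.039 mcg/mL.
Steady-state peak Cmax,ss = C₀·R ≈ 5.039 × 3.1289 ≈ 15.767 mcg/mL.
Steady-state trough Cmin,ss = Cmax,ss·f ≈ 15.767 × 0.6804 ≈ 10.728 mcg/mL.
Trough 10.7 mcg/mL vs MEC 14 mcg/mL: subtherapeutic.

10.7 mcg/mL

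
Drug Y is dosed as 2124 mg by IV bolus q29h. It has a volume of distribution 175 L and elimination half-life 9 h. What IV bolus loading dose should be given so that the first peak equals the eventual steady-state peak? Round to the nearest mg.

f = (1/2)^(29/9) ≈ 0.107155; accumulation ratio R = 1/(1−f) ≈ 1.12002.
Loading dose to hit Cmax,ss on first dose: D_load = D_maint·R ≈ 2124 × 1.12002 ≈ 2378.92 mg.

2379 mg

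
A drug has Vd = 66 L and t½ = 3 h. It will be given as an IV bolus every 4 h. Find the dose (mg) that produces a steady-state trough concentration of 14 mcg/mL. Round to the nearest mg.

τ/t½ = 4/3 ≈ 1.3333, so f = (1/2)^(4/3) ≈ 0.396850.
Cmin,ss = (D/Vd)·f/(1−f), so D = Cmin,ss·Vd·(1−f)/f.
D = 14 × 66 × (1−f)/f ≈ 14 × 66 × 1.51984 ≈ 1404.33 mg.

1404 mg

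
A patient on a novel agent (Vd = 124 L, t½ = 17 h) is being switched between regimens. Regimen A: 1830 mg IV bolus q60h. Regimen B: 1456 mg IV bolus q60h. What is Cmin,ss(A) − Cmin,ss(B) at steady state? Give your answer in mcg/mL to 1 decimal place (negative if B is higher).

Regimen A: f = (1/2)^(60/17) ≈ 0.0866; Cmin,ss = (1830/124)·f/(1−f) ≈ 1.399 mcg/mL.
Regimen B: f = (1/2)^(60/17) ≈ 0.0866; Cmin,ss = (1456/124)·f/(1−f) ≈ 1.113 mcg/mL.
Difference ≈ 1.399 − 1.113 ≈ 0.286 mcg/mL.

0.3 mcg/mL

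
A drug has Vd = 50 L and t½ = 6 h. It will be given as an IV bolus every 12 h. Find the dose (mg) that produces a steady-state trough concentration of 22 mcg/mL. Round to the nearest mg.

τ/t½ = 12/6 ≈ 2, so f = (1/2)^(12/6) ≈ 0.250000.
Cmin,ss = (D/Vd)·f/(1−f), so D = Cmin,ss·Vd·(1−f)/f.
D = 22 × 50 × (1−f)/f ≈ 22 × 50 × 3.00000 ≈ 3300.00 mg.

3300 mg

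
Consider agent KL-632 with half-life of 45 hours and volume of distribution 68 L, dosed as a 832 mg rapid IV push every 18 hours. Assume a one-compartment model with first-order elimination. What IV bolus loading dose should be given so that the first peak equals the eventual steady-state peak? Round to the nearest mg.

f = (1/2)^(18/45) ≈ 0.757858; accumulation ratio R = 1/(1−f) ≈ 4.12981.
Loading dose to hit Cmax,ss on first dose: D_load = D_maint·R ≈ 832 × 4.12981 ≈ 3436.00 mg.

3436 mg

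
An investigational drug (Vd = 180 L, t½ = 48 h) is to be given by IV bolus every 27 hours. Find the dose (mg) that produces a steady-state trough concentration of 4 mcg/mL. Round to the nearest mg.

343 mg

τ/t½ = 27/48 ≈ 0.5625, so f = (1/2)^(27/48) ≈ 0.677128.
Cmin,ss = (D/Vd)·f/(1−f), so D = Cmin,ss·Vd·(1−f)/f.
D = 4 × 180 × (1−f)/f ≈ 4 × 180 × 0.47683 ≈ 343.32 mg.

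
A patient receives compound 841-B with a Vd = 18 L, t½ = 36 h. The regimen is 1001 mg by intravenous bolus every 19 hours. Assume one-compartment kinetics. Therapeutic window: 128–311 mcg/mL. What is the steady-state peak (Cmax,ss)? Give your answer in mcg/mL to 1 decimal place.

181.5 mcg/mL

k = ln2/t½ = ln2/36 ≈ 0.019254 h⁻¹; fraction remaining f = e^(−kτ) = e^(−0.019254×19) ≈ 0.6936.
Accumulation ratio R = 1/(1 − f) ≈ 1/0.3064 ≈ 3.2637.
Each bolus raises the concentration by D/Vd = 1001/18 ≈ 55.611 mcg/mL.
Steady-state peak Cmax,ss = C₀·R ≈ 55.611 × 3.2637 ≈ 181.498 mcg/mL.
Peak 181.5 mcg/mL vs MTC 311 mcg/mL: below toxic threshold.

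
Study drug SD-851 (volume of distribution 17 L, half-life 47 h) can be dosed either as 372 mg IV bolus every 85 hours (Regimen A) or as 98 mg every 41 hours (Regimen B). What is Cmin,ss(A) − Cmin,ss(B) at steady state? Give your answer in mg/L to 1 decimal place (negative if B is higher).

1.8 mg/L

Regimen A: f = (1/2)^(85/47) ≈ 0.2855; Cmin,ss = (372/17)·f/(1−f) ≈ 8.744 mg/L.
Regimen B: f = (1/2)^(41/47) ≈ 0.5463; Cmin,ss = (98/17)·f/(1−f) ≈ 6.941 mg/L.
Difference ≈ 8.744 − 6.941 ≈ 1.803 mg/L.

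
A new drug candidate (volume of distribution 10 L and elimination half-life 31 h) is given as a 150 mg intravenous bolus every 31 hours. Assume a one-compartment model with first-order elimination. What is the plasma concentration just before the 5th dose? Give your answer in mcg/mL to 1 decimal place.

f = (1/2)^(τ/t½) = (1/2)^(31/31) ≈ 0.5000.
C₀ = D/Vd = 150/10 ≈ 15.000 mcg/mL.
Before the 5th dose, 4 doses have been given. Superposition: Cmin = C₀·(f + f² + … + f^4).
≈ 15.000 × (0.5000 + 0.2500 + 0.1250 + 0.0625) ≈ 15.000 × 0.9375 ≈ 14.062 mcg/mL.

14.1 mcg/mL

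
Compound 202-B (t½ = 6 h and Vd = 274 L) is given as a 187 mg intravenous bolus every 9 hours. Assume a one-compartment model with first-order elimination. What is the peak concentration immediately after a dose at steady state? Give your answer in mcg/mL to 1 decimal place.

1.1 mcg/mL

Over one 9-h interval, 9/6 ≈ 1.5 half-lives elapse, leaving f ≈ 0.3536 of each dose.
Accumulation ratio R = 1/(1 − f) ≈ 1/0.6464 ≈ 1.5470.
Single-dose peak C₀ = D/Vd = 187/274 ≈ 0.682 mcg/mL.
Steady-state peak Cmax,ss = C₀·R ≈ 0.682 × 1.5470 ≈ 1.055 mcg/mL.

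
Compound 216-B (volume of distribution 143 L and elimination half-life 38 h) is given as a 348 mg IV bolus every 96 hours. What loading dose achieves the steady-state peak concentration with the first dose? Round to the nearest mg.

f = (1/2)^(96/38) ≈ 0.173581; accumulation ratio R = 1/(1−f) ≈ 1.21004.
Loading dose to hit Cmax,ss on first dose: D_load = D_maint·R ≈ 348 × 1.21004 ≈ 421.09 mg.

421 mg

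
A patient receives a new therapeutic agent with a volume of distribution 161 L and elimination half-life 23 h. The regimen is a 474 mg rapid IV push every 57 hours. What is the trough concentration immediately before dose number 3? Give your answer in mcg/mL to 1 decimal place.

0.6 mcg/mL

f = (1/2)^(τ/t½) = (1/2)^(57/23) ≈ 0.1795.
C₀ = D/Vd = 474/161 ≈ 2.944 mcg/mL.
Before the 3rd dose, 2 doses have been given. Superposition: Cmin = C₀·(f + f²).
≈ 2.944 × (0.1795 + 0.0322) ≈ 2.944 × 0.2117 ≈ 0.623 mcg/mL.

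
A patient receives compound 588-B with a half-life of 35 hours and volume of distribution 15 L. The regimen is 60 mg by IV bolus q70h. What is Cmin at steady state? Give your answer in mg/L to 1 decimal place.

τ = 70 h = 2 half-lives, so f = (1/2)^2 = 0.25.
Accumulation ratio R = 1/(1 − f) = 1/0.75 = 4/3.
Single-dose peak C₀ = D/Vd = 60/15 = 4 mg/L.
Steady-state peak Cmax,ss = C₀·R = 4 × 4/3 ≈ 5.333 mg/L.
Steady-state trough Cmin,ss = Cmax,ss·f ≈ 5.333 × 0.25 ≈ 1.333 mg/L.

1.3 mg/L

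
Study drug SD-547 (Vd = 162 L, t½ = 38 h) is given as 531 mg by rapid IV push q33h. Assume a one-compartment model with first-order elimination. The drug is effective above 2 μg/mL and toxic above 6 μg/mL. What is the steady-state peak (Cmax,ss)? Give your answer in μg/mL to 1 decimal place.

Over one 33-h interval, 33/38 ≈ 0.86842 half-lives elapse, leaving f ≈ 0.5477 of each dose.
At steady state, accumulation factor R = 1/(1 − e^(−kτ)) ≈ 2.2109.
Each bolus raises the concentration by D/Vd = 531/162 ≈ 3.278 μg/mL.
Steady-state peak Cmax,ss = C₀·R ≈ 3.278 × 2.2109 ≈ 7.247 μg/mL.
Peak 7.2 μg/mL vs MTC 6 μg/mL: exceeds toxic threshold.

7.2 μg/mL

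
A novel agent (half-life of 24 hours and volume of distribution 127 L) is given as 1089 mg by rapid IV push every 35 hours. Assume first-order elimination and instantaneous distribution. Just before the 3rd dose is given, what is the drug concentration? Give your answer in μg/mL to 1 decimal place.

4.3 μg/mL

f = (1/2)^(τ/t½) = (1/2)^(35/24) ≈ 0.3639.
C₀ = D/Vd = 1089/127 ≈ 8.575 μg/mL.
Before the 3rd dose, 2 doses have been given. Superposition: Cmin = C₀·(f + f²).
≈ 8.575 × (0.3639 + 0.1324) ≈ 8.575 × 0.4963 ≈ 4.256 μg/mL.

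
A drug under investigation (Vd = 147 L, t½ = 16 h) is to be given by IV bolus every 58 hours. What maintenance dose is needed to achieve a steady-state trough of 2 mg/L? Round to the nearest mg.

3333 mg

τ/t½ = 58/16 ≈ 3.625, so f = (1/2)^(58/16) ≈ 0.081052.
Cmin,ss = (D/Vd)·f/(1−f), so D = Cmin,ss·Vd·(1−f)/f.
D = 2 × 147 × (1−f)/f ≈ 2 × 147 × 11.33776 ≈ 3333.30 mg.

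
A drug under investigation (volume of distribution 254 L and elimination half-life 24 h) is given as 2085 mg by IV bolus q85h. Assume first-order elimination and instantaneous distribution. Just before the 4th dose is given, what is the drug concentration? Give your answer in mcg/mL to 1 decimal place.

0.8 mcg/mL

f = (1/2)^(τ/t½) = (1/2)^(85/24) ≈ 0.0859.
C₀ = D/Vd = 2085/254 ≈ 8.209 mcg/mL.
Before the 4th dose, 3 doses have been given. Superposition: Cmin = C₀·(f + f² + … + f^3).
≈ 8.209 × (0.0859 + 0.0074 + 0.0006) ≈ 8.209 × 0.0939 ≈ 0.771 mcg/mL.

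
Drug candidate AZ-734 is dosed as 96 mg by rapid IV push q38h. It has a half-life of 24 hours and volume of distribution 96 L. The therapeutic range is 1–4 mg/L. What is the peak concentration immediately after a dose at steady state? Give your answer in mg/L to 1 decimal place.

τ/t½ = 38/24 ≈ 1.5833, so fraction remaining f = (1/2)^(38/24) ≈ 0.3337.
At steady state, accumulation factor R = 1/(1 − e^(−kτ)) ≈ 1.5008.
Single-dose peak C₀ = D/Vd = 96/96 ≈ 1.000 mg/L.
Cmax,ss = C₀/(1 − f) ≈ 1.000/0.6663 ≈ 1.501 mg/L.
Peak 1.5 mg/L vs MTC 4 mg/L: below toxic threshold.

1.5 mg/L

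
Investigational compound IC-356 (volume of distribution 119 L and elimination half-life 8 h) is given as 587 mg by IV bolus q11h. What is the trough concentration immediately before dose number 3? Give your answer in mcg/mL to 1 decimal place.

2.6 mcg/mL

f = (1/2)^(τ/t½) = (1/2)^(11/8) ≈ 0.3856.
C₀ = D/Vd = 587/119 ≈ 4.933 mcg/mL.
Before the 3rd dose, 2 doses have been given. Superposition: Cmin = C₀·(f + f²).
≈ 4.933 × (0.3856 + 0.1487) ≈ 4.933 × 0.5343 ≈ 2.636 mcg/mL.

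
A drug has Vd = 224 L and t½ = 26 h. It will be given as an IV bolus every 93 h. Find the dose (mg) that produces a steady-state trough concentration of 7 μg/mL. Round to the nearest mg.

τ/t½ = 93/26 ≈ 3.5769, so f = (1/2)^(93/26) ≈ 0.083799.
Cmin,ss = (D/Vd)·f/(1−f), so D = Cmin,ss·Vd·(1−f)/f.
D = 7 × 224 × (1−f)/f ≈ 7 × 224 × 10.93332 ≈ 17143.45 mg.

17143 mg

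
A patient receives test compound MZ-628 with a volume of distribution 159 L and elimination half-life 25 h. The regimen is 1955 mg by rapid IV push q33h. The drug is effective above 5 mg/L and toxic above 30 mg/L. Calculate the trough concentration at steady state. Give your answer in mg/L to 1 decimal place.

τ/t½ = 33/25 ≈ 1.32, so fraction remaining f = (1/2)^(33/25) ≈ 0.4005.
Each bolus raises the concentration by D/Vd = 1955/159 ≈ 12.296 mg/L.
Steady-state trough Cmin,ss = C₀·f/(1−f) ≈ 12.296 × 0.4005/0.5995 ≈ 8.214 mg/L.
Trough 8.2 mg/L vs MEC 5 mg/L: adequate.

8.2 mg/L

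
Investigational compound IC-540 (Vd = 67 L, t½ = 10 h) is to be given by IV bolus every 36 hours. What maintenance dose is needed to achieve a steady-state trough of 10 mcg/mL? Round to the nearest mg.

7454 mg

τ/t½ = 36/10 ≈ 3.6, so f = (1/2)^(36/10) ≈ 0.082469.
Cmin,ss = (D/Vd)·f/(1−f), so D = Cmin,ss·Vd·(1−f)/f.
D = 10 × 67 × (1−f)/f ≈ 10 × 67 × 11.12577 ≈ 7454.27 mg.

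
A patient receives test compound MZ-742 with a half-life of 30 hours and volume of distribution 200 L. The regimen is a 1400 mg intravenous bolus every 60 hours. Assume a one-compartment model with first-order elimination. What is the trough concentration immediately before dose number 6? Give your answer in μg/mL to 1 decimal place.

2.3 μg/mL

f = (1/2)^(τ/t½) = (1/2)^(60/30) ≈ 0.2500.
C₀ = D/Vd = 1400/200 ≈ 7.000 μg/mL.
Before the 6th dose, 5 doses have been given. Superposition: Cmin = C₀·(f + f² + … + f^5).
≈ 7.000 × (0.2500 + 0.0625 + 0.0156 + 0.0039 + 0.0010) ≈ 7.000 × 0.3330 ≈ 2.331 μg/mL.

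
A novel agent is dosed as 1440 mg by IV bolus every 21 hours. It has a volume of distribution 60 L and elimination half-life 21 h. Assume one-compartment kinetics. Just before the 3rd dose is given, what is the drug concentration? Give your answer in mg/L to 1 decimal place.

18.0 mg/L

f = (1/2)^(τ/t½) = (1/2)^(21/21) ≈ 0.5000.
C₀ = D/Vd = 1440/60 ≈ 24.000 mg/L.
Before the 3rd dose, 2 doses have been given. Superposition: Cmin = C₀·(f + f²).
≈ 24.000 × (0.5000 + 0.2500) ≈ 24.000 × 0.7500 ≈ 18.000 mg/L.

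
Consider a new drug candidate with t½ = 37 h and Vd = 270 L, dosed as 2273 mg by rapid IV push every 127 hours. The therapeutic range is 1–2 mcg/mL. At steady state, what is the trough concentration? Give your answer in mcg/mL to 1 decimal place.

τ/t½ = 127/37 ≈ 3.4324, so fraction remaining f = (1/2)^(127/37) ≈ 0.0926.
Accumulation ratio R = 1/(1 − f) ≈ 1/0.9074 ≈ 1.1020.
Each bolus raises the concentration by D/Vd = 2273/270 ≈ 8.419 mcg/mL.
Steady-state peak Cmax,ss = C₀·R ≈ 8.419 × 1.1020 ≈ 9.278 mcg/mL.
Steady-state trough Cmin,ss = Cmax,ss·f ≈ 9.278 × 0.0926 ≈ 0.859 mcg/mL.
Trough 0.9 mcg/mL vs MEC 1 mcg/mL: subtherapeutic.

0.9 mcg/mL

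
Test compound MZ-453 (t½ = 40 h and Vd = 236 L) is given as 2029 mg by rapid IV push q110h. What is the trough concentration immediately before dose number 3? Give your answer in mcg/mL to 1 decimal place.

f = (1/2)^(τ/t½) = (1/2)^(110/40) ≈ 0.1487.
C₀ = D/Vd = 2029/236 ≈ 8.597 mcg/mL.
Before the 3rd dose, 2 doses have been given. Superposition: Cmin = C₀·(f + f²).
≈ 8.597 × (0.1487 + 0.0221) ≈ 8.597 × 0.1708 ≈ 1.468 mcg/mL.

1.5 mcg/mL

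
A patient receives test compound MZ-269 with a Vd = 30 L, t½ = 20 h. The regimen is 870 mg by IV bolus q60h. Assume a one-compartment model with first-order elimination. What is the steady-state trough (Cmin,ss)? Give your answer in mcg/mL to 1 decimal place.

τ = 60 h = 3 half-lives, so f = (1/2)^3 = 0.125.
Accumulation ratio R = 1/(1 − f) = 1/0.875 = 8/7.
Single-dose peak C₀ = D/Vd = 870/30 = 29 mcg/mL.
Steady-state peak Cmax,ss = C₀·R = 29 × 8/7 ≈ 33.143 mcg/mL.
Steady-state trough Cmin,ss = Cmax,ss·f ≈ 33.143 × 0.125 ≈ 4.143 mcg/mL.

4.1 mcg/mL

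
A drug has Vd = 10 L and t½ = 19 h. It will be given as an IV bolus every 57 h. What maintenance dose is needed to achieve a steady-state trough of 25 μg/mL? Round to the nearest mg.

1750 mg

τ/t½ = 57/19 ≈ 3, so f = (1/2)^(57/19) ≈ 0.125000.
Cmin,ss = (D/Vd)·f/(1−f), so D = Cmin,ss·Vd·(1−f)/f.
D = 25 × 10 × (1−f)/f ≈ 25 × 10 × 7.00000 ≈ 1750.00 mg.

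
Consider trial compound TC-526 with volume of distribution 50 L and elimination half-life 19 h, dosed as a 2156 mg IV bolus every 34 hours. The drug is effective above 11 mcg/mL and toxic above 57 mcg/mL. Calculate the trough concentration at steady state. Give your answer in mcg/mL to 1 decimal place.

Over one 34-h interval, 34/19 ≈ 1.7895 half-lives elapse, leaving f ≈ 0.2893 of each dose.
Single-dose peak C₀ = D/Vd = 2156/50 ≈ 43.120 mcg/mL.
Steady-state trough Cmin,ss = C₀·f/(1−f) ≈ 43.120 × 0.2893/0.7107 ≈ 17.553 mcg/mL.
Trough 17.6 mcg/mL vs MEC 11 mcg/mL: adequate.

17.6 mcg/mL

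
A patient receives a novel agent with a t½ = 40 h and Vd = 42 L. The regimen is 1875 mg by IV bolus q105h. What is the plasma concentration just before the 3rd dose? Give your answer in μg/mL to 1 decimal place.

8.4 μg/mL

f = (1/2)^(τ/t½) = (1/2)^(105/40) ≈ 0.1621.
C₀ = D/Vd = 1875/42 ≈ 44.643 μg/mL.
Before the 3rd dose, 2 doses have been given. Superposition: Cmin = C₀·(f + f²).
≈ 44.643 × (0.1621 + 0.0263) ≈ 44.643 × 0.1884 ≈ 8.411 μg/mL.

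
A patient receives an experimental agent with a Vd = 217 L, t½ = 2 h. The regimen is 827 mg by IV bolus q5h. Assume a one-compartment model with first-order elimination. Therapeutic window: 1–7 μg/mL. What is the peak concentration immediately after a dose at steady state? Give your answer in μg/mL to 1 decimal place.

τ/t½ = 5/2 ≈ 2.5, so fraction remaining f = (1/2)^(5/2) ≈ 0.1768.
At steady state, accumulation factor R = 1/(1 − e^(−kτ)) ≈ 1.2148.
Each bolus raises the concentration by D/Vd = 827/217 ≈ 3.811 μg/mL.
Steady-state peak Cmax,ss = C₀·R ≈ 3.811 × 1.2148 ≈ 4.630 μg/mL.
Peak 4.6 μg/mL vs MTC 7 μg/mL: below toxic threshold.

4.6 μg/mL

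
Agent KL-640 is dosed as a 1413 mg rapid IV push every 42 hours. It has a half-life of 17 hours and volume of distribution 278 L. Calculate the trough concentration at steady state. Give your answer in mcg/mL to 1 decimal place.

k = ln2/t½ = ln2/17 ≈ 0.040773 h⁻¹; fraction remaining f = e^(−kτ) = e^(−0.040773×42) ≈ 0.1804.
At steady state, accumulation factor R = 1/(1 − e^(−kτ)) ≈ 1.2201.
Each bolus raises the concentration by D/Vd = 1413/278 ≈ 5.083 mcg/mL.
Cmax,ss = C₀/(1 − f) ≈ 5.083/0.8196 ≈ 6.202 mcg/mL.
One interval later, Cmin,ss = Cmax,ss·e^(−kτ) ≈ 6.202 × 0.1804 ≈ 1.119 mcg/mL.

1.1 mcg/mL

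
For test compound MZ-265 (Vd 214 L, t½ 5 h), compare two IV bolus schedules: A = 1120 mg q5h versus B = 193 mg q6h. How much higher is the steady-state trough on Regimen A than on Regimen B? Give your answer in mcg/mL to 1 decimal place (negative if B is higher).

Regimen A: f = (1/2)^(5/5) ≈ 0.5000; Cmin,ss = (1120/214)·f/(1−f) ≈ 5.234 mcg/mL.
Regimen B: f = (1/2)^(6/5) ≈ 0.4353; Cmin,ss = (193/214)·f/(1−f) ≈ 0.695 mcg/mL.
Difference ≈ 5.234 − 0.695 ≈ 4.539 mcg/mL.

4.5 mcg/mL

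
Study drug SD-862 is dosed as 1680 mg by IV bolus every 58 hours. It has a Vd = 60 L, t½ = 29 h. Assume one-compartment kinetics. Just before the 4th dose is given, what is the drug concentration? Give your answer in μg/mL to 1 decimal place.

9.2 μg/mL

f = (1/2)^(τ/t½) = (1/2)^(58/29) ≈ 0.2500.
C₀ = D/Vd = 1680/60 ≈ 28.000 μg/mL.
Before the 4th dose, 3 doses have been given. Superposition: Cmin = C₀·(f + f² + … + f^3).
≈ 28.000 × (0.2500 + 0.0625 + 0.0156) ≈ 28.000 × 0.3281 ≈ 9.187 μg/mL.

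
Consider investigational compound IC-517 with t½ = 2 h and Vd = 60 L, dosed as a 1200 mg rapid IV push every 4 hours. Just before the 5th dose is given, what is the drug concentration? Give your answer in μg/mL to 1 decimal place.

f = (1/2)^(τ/t½) = (1/2)^(4/2) ≈ 0.2500.
C₀ = D/Vd = 1200/60 ≈ 20.000 μg/mL.
Before the 5th dose, 4 doses have been given. Superposition: Cmin = C₀·(f + f² + … + f^4).
≈ 20.000 × (0.2500 + 0.0625 + 0.0156 + 0.0039) ≈ 20.000 × 0.3320 ≈ 6.640 μg/mL.

6.6 μg/mL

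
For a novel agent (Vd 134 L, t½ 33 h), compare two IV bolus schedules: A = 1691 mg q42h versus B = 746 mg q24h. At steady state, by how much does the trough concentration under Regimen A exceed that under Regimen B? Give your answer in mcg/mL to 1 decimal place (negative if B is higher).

Regimen A: f = (1/2)^(42/33) ≈ 0.4139; Cmin,ss = (1691/134)·f/(1−f) ≈ 8.912 mcg/mL.
Regimen B: f = (1/2)^(24/33) ≈ 0.6040; Cmin,ss = (746/134)·f/(1−f) ≈ 8.491 mcg/mL.
Difference ≈ 8.912 − 8.491 ≈ 0.421 mcg/mL.

0.4 mcg/mL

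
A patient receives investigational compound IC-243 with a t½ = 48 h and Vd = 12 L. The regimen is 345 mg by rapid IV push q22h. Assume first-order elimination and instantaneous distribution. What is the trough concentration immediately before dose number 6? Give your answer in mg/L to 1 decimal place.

f = (1/2)^(τ/t½) = (1/2)^(22/48) ≈ 0.7278.
C₀ = D/Vd = 345/12 ≈ 28.750 mg/L.
Before the 6th dose, 5 doses have been given. Superposition: Cmin = C₀·(f + f² + … + f^5).
≈ 28.750 × (0.7278 + 0.5297 + 0.3855 + 0.2806 + 0.2042) ≈ 28.750 × 2.1278 ≈ 61.174 mg/L.

61.2 mg/L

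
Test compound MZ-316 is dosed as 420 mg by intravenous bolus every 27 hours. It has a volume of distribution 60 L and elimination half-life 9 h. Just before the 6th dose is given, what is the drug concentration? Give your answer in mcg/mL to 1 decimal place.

1.0 mcg/mL

f = (1/2)^(τ/t½) = (1/2)^(27/9) ≈ 0.1250.
C₀ = D/Vd = 420/60 ≈ 7.000 mcg/mL.
Before the 6th dose, 5 doses have been given. Superposition: Cmin = C₀·(f + f² + … + f^5).
≈ 7.000 × (0.1250 + 0.0156 + 0.0020 + 0.0002 + 0.0000) ≈ 7.000 × 0.1428 ≈ 1.000 mcg/mL.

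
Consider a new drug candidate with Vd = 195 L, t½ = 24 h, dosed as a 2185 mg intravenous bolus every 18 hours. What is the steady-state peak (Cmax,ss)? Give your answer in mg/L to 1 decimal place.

27.6 mg/L

k = ln2/t½ = ln2/24 ≈ 0.028881 h⁻¹; fraction remaining f = e^(−kτ) = e^(−0.028881×18) ≈ 0.5946.
At steady state, accumulation factor R = 1/(1 − e^(−kτ)) ≈ 2.4667.
Each bolus raises the concentration by D/Vd = 2185/195 ≈ 11.205 mg/L.
Cmax,ss = C₀/(1 − f) ≈ 11.205/0.4054 ≈ 27.639 mg/L.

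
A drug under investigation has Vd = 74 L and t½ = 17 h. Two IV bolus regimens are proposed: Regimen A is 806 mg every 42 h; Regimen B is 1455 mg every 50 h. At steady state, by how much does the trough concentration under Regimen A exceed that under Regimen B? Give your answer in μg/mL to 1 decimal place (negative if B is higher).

Regimen A: f = (1/2)^(42/17) ≈ 0.1804; Cmin,ss = (806/74)·f/(1−f) ≈ 2.397 μg/mL.
Regimen B: f = (1/2)^(50/17) ≈ 0.1302; Cmin,ss = (1455/74)·f/(1−f) ≈ 2.943 μg/mL.
Difference ≈ 2.397 − 2.943 ≈ -0.546 μg/mL.

-0.5 μg/mL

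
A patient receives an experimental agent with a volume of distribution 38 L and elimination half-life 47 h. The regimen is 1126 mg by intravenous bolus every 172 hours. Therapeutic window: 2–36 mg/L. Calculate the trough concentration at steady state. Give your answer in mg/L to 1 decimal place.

2.5 mg/L

k = ln2/t½ = ln2/47 ≈ 0.014748 h⁻¹; fraction remaining f = e^(−kτ) = e^(−0.014748×172) ≈ 0.0791.
Accumulation ratio R = 1/(1 − f) ≈ 1/0.9209 ≈ 1.0859.
Each bolus raises the concentration by D/Vd = 1126/38 ≈ 29.632 mg/L.
Steady-state peak Cmax,ss = C₀·R ≈ 29.632 × 1.0859 ≈ 32.177 mg/L.
Steady-state trough Cmin,ss = Cmax,ss·f ≈ 32.177 × 0.0791 ≈ 2.545 mg/L.
Trough 2.5 mg/L vs MEC 2 mg/L: adequate.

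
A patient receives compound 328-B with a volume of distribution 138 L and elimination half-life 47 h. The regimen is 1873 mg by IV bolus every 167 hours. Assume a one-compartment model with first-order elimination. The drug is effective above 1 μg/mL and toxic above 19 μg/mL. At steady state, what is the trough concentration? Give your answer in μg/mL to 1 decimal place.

k = ln2/t½ = ln2/47 ≈ 0.014748 h⁻¹; fraction remaining f = e^(−kτ) = e^(−0.014748×167) ≈ 0.0852.
Accumulation ratio R = 1/(1 − f) ≈ 1/0.9148 ≈ 1.0931.
Single-dose peak C₀ = D/Vd = 1873/138 ≈ 13.572 μg/mL.
Steady-state peak Cmax,ss = C₀·R ≈ 13.572 × 1.0931 ≈ 14.836 μg/mL.
Steady-state trough Cmin,ss = Cmax,ss·f ≈ 14.836 × 0.0852 ≈ 1.264 μg/mL.
Trough 1.3 μg/mL vs MEC 1 μg/mL: adequate.

1.3 μg/mL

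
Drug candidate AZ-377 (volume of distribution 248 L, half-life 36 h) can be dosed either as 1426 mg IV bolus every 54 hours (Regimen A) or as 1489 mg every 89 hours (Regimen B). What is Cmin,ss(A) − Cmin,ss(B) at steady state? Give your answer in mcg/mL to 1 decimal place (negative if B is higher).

Regimen A: f = (1/2)^(54/36) ≈ 0.3536; Cmin,ss = (1426/248)·f/(1−f) ≈ 3.145 mcg/mL.
Regimen B: f = (1/2)^(89/36) ≈ 0.1802; Cmin,ss = (1489/248)·f/(1−f) ≈ 1.320 mcg/mL.
Difference ≈ 3.145 − 1.320 ≈ 1.825 mcg/mL.

1.8 mcg/mL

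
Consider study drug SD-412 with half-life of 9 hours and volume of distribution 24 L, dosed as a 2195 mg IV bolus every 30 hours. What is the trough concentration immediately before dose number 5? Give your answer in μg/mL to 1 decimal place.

10.1 μg/mL

f = (1/2)^(τ/t½) = (1/2)^(30/9) ≈ 0.0992.
C₀ = D/Vd = 2195/24 ≈ 91.458 μg/mL.
Before the 5th dose, 4 doses have been given. Superposition: Cmin = C₀·(f + f² + … + f^4).
≈ 91.458 × (0.0992 + 0.0098 + 0.0010 + 0.0001) ≈ 91.458 × 0.1101 ≈ 10.070 μg/mL.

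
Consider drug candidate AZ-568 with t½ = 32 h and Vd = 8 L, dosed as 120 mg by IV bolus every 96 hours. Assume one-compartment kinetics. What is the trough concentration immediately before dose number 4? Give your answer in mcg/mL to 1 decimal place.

f = (1/2)^(τ/t½) = (1/2)^(96/32) ≈ 0.1250.
C₀ = D/Vd = 120/8 ≈ 15.000 mcg/mL.
Before the 4th dose, 3 doses have been given. Superposition: Cmin = C₀·(f + f² + … + f^3).
≈ 15.000 × (0.1250 + 0.0156 + 0.0020) ≈ 15.000 × 0.1426 ≈ 2.139 mcg/mL.

2.1 mcg/mL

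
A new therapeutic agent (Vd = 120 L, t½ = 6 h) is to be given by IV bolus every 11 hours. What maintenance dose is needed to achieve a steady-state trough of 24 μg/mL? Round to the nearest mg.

τ/t½ = 11/6 ≈ 1.8333, so f = (1/2)^(11/6) ≈ 0.280616.
Cmin,ss = (D/Vd)·f/(1−f), so D = Cmin,ss·Vd·(1−f)/f.
D = 24 × 120 × (1−f)/f ≈ 24 × 120 × 2.56359 ≈ 7383.14 mg.

7383 mg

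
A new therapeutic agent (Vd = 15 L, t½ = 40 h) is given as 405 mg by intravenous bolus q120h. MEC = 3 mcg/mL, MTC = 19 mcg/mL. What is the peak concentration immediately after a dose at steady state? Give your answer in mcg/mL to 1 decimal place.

τ = 120 h = 3 half-lives, so f = (1/2)^3 = 0.125.
Accumulation ratio R = 1/(1 − f) = 1/0.875 = 8/7.
Single-dose peak C₀ = D/Vd = 405/15 = 27 mcg/mL.
Steady-state peak Cmax,ss = C₀·R = 27 × 8/7 ≈ 30.857 mcg/mL.
Peak 30.9 mcg/mL vs MTC 19 mcg/mL: exceeds toxic threshold.

30.9 mcg/mL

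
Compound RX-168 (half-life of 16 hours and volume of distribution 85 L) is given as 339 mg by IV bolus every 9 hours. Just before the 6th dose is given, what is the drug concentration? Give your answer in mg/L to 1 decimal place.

7.2 mg/L

f = (1/2)^(τ/t½) = (1/2)^(9/16) ≈ 0.6771.
C₀ = D/Vd = 339/85 ≈ 3.988 mg/L.
Before the 6th dose, 5 doses have been given. Superposition: Cmin = C₀·(f + f² + … + f^5).
≈ 3.988 × (0.6771 + 0.4585 + 0.3104 + 0.2102 + 0.1423) ≈ 3.988 × 1.7985 ≈ 7.172 mg/L.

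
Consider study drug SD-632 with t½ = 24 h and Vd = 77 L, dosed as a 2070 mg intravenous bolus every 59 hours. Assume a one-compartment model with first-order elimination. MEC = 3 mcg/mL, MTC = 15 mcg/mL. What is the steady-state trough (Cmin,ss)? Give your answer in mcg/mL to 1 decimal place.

Over one 59-h interval, 59/24 ≈ 2.4583 half-lives elapse, leaving f ≈ 0.1820 of each dose.
Accumulation ratio R = 1/(1 − f) ≈ 1/0.8180 ≈ 1.2225.
Each bolus raises the concentration by D/Vd = 2070/77 ≈ 26.883 mcg/mL.
Cmax,ss = C₀/(1 − f) ≈ 26.883/0.8180 ≈ 32.864 mcg/mL.
One interval later, Cmin,ss = Cmax,ss·e^(−kτ) ≈ 32.864 × 0.1820 ≈ 5.981 mcg/mL.
Trough 6.0 mcg/mL vs MEC 3 mcg/mL: adequate.

6.0 mcg/mL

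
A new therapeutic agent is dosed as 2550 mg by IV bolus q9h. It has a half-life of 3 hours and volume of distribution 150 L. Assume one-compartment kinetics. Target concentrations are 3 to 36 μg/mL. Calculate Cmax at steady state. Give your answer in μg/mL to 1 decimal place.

19.4 μg/mL

τ = 9 h = 3 half-lives, so f = (1/2)^3 = 0.125.
At steady state, R = 1/(1 − 0.125) = 8/7.
Single-dose peak C₀ = D/Vd = 2550/150 = 17 μg/mL.
Steady-state peak Cmax,ss = C₀·R = 17 × 8/7 ≈ 19.429 μg/mL.
Peak 19.4 μg/mL vs MTC 36 μg/mL: below toxic threshold.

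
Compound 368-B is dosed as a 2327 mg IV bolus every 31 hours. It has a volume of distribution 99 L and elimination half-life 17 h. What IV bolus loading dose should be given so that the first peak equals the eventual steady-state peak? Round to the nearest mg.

f = (1/2)^(31/17) ≈ 0.282529; accumulation ratio R = 1/(1−f) ≈ 1.39378.
Loading dose to hit Cmax,ss on first dose: D_load = D_maint·R ≈ 2327 × 1.39378 ≈ 3243.33 mg.

3243 mg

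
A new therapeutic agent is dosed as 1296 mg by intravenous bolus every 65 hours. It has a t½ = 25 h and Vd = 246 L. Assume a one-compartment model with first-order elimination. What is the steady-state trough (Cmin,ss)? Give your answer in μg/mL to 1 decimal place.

1.0 μg/mL

k = ln2/t½ = ln2/25 ≈ 0.027726 h⁻¹; fraction remaining f = e^(−kτ) = e^(−0.027726×65) ≈ 0.1649.
Single-dose peak C₀ = D/Vd = 1296/246 ≈ 5.268 μg/mL.
Steady-state trough Cmin,ss = C₀·f/(1−f) ≈ 5.268 × 0.1649/0.8351 ≈ 1.040 μg/mL.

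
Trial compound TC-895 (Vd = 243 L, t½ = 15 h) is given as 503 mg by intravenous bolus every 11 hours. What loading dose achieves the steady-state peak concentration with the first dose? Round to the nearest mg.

f = (1/2)^(11/15) ≈ 0.601513; accumulation ratio R = 1/(1−f) ≈ 2.50949.
Loading dose to hit Cmax,ss on first dose: D_load = D_maint·R ≈ 503 × 2.50949 ≈ 1262.27 mg.

1262 mg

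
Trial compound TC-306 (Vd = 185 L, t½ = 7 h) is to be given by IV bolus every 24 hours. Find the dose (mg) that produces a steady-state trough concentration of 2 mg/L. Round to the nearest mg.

3614 mg

τ/t½ = 24/7 ≈ 3.4286, so f = (1/2)^(24/7) ≈ 0.092875.
Cmin,ss = (D/Vd)·f/(1−f), so D = Cmin,ss·Vd·(1−f)/f.
D = 2 × 185 × (1−f)/f ≈ 2 × 185 × 9.76716 ≈ 3613.85 mg.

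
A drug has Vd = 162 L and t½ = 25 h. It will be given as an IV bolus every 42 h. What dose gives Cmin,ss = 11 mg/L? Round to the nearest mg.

3928 mg

τ/t½ = 42/25 ≈ 1.68, so f = (1/2)^(42/25) ≈ 0.312083.
Cmin,ss = (D/Vd)·f/(1−f), so D = Cmin,ss·Vd·(1−f)/f.
D = 11 × 162 × (1−f)/f ≈ 11 × 162 × 2.20428 ≈ 3928.03 mg.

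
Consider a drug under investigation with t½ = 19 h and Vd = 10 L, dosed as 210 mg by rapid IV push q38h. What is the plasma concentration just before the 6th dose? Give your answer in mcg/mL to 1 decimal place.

7.0 mcg/mL

f = (1/2)^(τ/t½) = (1/2)^(38/19) ≈ 0.2500.
C₀ = D/Vd = 210/10 ≈ 21.000 mcg/mL.
Before the 6th dose, 5 doses have been given. Superposition: Cmin = C₀·(f + f² + … + f^5).
≈ 21.000 × (0.2500 + 0.0625 + 0.0156 + 0.0039 + 0.0010) ≈ 21.000 × 0.3330 ≈ 6.993 mcg/mL.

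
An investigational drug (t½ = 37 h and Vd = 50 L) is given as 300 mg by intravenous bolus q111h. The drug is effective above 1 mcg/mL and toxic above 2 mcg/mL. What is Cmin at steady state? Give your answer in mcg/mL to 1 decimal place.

0.9 mcg/mL

τ = 111 h = 3 half-lives, so f = (1/2)^3 = 0.125.
At steady state, R = 1/(1 − 0.125) = 8/7.
Single-dose peak C₀ = D/Vd = 300/50 = 6 mcg/mL.
Steady-state peak Cmax,ss = C₀·R = 6 × 8/7 ≈ 6.857 mcg/mL.
Steady-state trough Cmin,ss = Cmax,ss·f ≈ 6.857 × 0.125 ≈ 0.857 mcg/mL.
Trough 0.9 mcg/mL vs MEC 1 mcg/mL: subtherapeutic.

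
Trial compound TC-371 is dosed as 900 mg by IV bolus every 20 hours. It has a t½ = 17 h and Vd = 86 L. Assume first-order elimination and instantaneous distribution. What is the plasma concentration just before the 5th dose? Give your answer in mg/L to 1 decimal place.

f = (1/2)^(τ/t½) = (1/2)^(20/17) ≈ 0.4424.
C₀ = D/Vd = 900/86 ≈ 10.465 mg/L.
Before the 5th dose, 4 doses have been given. Superposition: Cmin = C₀·(f + f² + … + f^4).
≈ 10.465 × (0.4424 + 0.1957 + 0.0866 + 0.0383) ≈ 10.465 × 0.7630 ≈ 7.985 mg/L.

8.0 mg/L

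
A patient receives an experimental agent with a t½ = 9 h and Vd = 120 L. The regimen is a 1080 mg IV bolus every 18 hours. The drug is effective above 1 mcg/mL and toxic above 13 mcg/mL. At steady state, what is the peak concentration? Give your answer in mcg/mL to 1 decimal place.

12.0 mcg/mL

τ = 18 h = 2 half-lives, so f = (1/2)^2 = 0.25.
Accumulation ratio R = 1/(1 − f) = 1/0.75 = 4/3.
Single-dose peak C₀ = D/Vd = 1080/120 = 9 mcg/mL.
Steady-state peak Cmax,ss = C₀·R = 9 × 4/3 ≈ 12.000 mcg/mL.
Peak 12.0 mcg/mL vs MTC 13 mcg/mL: below toxic threshold.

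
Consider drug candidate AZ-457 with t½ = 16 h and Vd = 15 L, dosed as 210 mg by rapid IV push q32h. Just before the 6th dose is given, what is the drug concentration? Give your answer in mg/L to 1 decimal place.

4.7 mg/L

f = (1/2)^(τ/t½) = (1/2)^(32/16) ≈ 0.2500.
C₀ = D/Vd = 210/15 ≈ 14.000 mg/L.
Before the 6th dose, 5 doses have been given. Superposition: Cmin = C₀·(f + f² + … + f^5).
≈ 14.000 × (0.2500 + 0.0625 + 0.0156 + 0.0039 + 0.0010) ≈ 14.000 × 0.3330 ≈ 4.662 mg/L.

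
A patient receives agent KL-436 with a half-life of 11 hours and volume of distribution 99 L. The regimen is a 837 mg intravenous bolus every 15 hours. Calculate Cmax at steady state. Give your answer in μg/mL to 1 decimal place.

k = ln2/t½ = ln2/11 ≈ 0.063013 h⁻¹; fraction remaining f = e^(−kτ) = e^(−0.063013×15) ≈ 0.3886.
Accumulation ratio R = 1/(1 − f) ≈ 1/0.6114 ≈ 1.6356.
Single-dose peak C₀ = D/Vd = 837/99 ≈ 8.455 μg/mL.
Steady-state peak Cmax,ss = C₀·R ≈ 8.455 × 1.6356 ≈ 13.829 μg/mL.

13.8 μg/mL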